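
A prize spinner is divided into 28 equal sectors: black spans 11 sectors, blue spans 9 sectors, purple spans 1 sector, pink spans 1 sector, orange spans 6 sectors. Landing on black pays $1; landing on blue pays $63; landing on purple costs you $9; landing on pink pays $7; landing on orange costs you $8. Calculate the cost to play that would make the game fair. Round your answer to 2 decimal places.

$18.86

E[payout] = (11/28)·1 + (9/28)·63 + (1/28)·(-9) + (1/28)·7 + (6/28)·(-8) = 132/7
Fair fee = E[payout] = 132/7 ≈ $18.86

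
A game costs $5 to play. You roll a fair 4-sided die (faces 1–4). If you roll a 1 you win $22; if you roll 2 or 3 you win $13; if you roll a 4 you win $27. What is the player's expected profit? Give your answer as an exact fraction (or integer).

55/4 dollars

E[payout] = (1/2)·13 + (1/4)·22 + (1/4)·27 = 75/4
Expected profit = 75/4 − 5 = 55/4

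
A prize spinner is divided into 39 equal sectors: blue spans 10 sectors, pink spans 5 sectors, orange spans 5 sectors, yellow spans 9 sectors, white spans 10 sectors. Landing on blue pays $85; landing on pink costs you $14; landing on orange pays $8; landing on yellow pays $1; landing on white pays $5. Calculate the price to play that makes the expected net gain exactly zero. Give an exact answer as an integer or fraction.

E[payout] = (10/39)·85 + (5/39)·(-14) + (5/39)·8 + (9/39)·1 + (10/39)·5 = 293/13
Fair fee = E[payout] = 293/13

293/13 dollars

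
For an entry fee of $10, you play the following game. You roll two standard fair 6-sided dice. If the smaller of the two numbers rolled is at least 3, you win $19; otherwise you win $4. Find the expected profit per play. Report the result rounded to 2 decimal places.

$0.67

E[payout] = (5/9)·4 + (4/9)·19 = 32/3
Expected profit = 32/3 − 10 = 2/3 ≈ $0.67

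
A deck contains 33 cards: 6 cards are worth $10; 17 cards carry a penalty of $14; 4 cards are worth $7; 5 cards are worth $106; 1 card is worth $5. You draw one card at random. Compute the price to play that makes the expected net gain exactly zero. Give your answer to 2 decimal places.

E[payout] = (6/33)·10 + (17/33)·(-14) + (4/33)·7 + (5/33)·106 + (1/33)·5 = 35/3
Fair fee = E[payout] = 35/3 ≈ $11.67

$11.67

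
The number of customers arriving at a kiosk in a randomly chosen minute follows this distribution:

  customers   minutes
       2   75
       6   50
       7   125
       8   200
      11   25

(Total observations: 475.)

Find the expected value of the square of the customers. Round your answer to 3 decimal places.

50.632

Total = 475, so P(customers=2) = 75/475, etc.
E[X²] = (3/19)·4 + (2/19)·36 + (5/19)·49 + (8/19)·64 + (1/19)·121
     = 962/19 ≈ 50.632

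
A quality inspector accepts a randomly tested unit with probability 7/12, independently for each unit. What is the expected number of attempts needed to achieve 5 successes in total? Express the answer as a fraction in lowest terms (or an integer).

60/7

By linearity (sum of 5 independent geometric waits), E[trials] = 5/p = 5/(7/12) = 60/7.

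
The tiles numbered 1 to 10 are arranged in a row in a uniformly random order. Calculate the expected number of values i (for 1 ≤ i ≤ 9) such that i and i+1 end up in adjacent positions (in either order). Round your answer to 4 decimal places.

For each i ∈ {1,…,9}, let Xᵢ = 1 if i and i+1 are adjacent. P(Xᵢ=1) = 2·(10−1)!/10! = 2/10.
By linearity, E[ΣXᵢ] = (9)·(2/10) = 9/5.
≈ 1.8000

1.8000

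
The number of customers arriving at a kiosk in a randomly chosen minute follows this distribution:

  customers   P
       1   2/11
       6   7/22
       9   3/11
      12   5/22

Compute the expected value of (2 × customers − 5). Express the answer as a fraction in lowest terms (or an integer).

E[2x-5] = (2/11)·(-3) + (7/22)·7 + (3/11)·13 + (5/22)·19
     = 105/11

105/11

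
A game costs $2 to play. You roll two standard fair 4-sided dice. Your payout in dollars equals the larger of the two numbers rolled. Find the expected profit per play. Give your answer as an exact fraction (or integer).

9/8 dollars

Distribution of the larger of the two numbers rolled: 1 w.p. 1/16, 2 w.p. 3/16, 3 w.p. 5/16, 4 w.p. 7/16
E[payout] = (1/16)·1 + (3/16)·2 + (5/16)·3 + (7/16)·4 = 25/8
Expected profit = 25/8 − 2 = 9/8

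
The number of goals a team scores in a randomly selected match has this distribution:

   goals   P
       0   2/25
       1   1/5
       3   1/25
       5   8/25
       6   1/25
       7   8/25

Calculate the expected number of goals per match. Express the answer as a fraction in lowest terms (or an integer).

22/5

E[X] = (2/25)·0 + (1/5)·1 + (1/25)·3 + (8/25)·5 + (1/25)·6 + (8/25)·7
     = 22/5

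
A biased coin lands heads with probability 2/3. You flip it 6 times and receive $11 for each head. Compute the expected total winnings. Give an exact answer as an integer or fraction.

$44

E[#heads] = 6·2/3 = 4 (linearity over flips).
E[winnings] = 11·4 = 44.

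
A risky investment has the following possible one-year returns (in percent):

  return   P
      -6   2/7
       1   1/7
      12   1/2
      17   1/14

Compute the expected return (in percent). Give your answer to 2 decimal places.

E[X] = (2/7)·(-6) + (1/7)·1 + (1/2)·12 + (1/14)·17
     = 79/14 ≈ 5.64

5.64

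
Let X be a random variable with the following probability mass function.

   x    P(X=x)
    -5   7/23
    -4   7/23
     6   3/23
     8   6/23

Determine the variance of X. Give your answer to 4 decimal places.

E[X] = (7/23)·(-5) + (7/23)·(-4) + (3/23)·6 + (6/23)·8 = 3/23
E[X²] = (7/23)·25 + (7/23)·16 + (3/23)·36 + (6/23)·64 = 779/23
Var(X) = 779/23 − (3/23)² = 17908/529 ≈ 33.8526

33.8526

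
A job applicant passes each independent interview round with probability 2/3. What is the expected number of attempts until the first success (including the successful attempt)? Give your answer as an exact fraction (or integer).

3/2

For a geometric distribution, E[trials] = 1/p = 1/(2/3) = 3/2.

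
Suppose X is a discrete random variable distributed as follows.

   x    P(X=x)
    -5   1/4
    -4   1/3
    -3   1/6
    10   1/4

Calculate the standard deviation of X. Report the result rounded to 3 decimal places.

6.144

E[X] = -7/12, E[X²] = 457/12
Var(X) = E[X²] − (E[X])² = 457/12 − 49/144 = 5435/144
SD(X) = √(5435/144) ≈ 6.144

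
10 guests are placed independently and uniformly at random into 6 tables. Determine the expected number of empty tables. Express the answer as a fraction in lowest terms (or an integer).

Let Xⱼ=1 if table j is empty. P(Xⱼ=1) = ((6-1)/6)^10 = 9765625/60466176.
By linearity, E[#empty] = 6·9765625/60466176 = 9765625/10077696.

9765625/10077696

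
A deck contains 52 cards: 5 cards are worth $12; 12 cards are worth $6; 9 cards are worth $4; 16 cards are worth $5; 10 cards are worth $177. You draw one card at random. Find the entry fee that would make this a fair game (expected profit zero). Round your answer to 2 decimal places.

E[payout] = (5/52)·12 + (12/52)·6 + (9/52)·4 + (16/52)·5 + (10/52)·177 = 1009/26
Fair fee = E[payout] = 1009/26 ≈ $38.81

$38.81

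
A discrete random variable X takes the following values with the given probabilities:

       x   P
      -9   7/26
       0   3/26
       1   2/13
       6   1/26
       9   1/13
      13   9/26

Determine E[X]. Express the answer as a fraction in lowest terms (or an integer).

41/13

E[X] = (7/26)·(-9) + (3/26)·0 + (2/13)·1 + (1/26)·6 + (1/13)·9 + (9/26)·13
     = 41/13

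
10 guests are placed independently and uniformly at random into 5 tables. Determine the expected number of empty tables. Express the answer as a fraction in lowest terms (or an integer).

Let Xⱼ=1 if table j is empty. P(Xⱼ=1) = ((5-1)/5)^10 = 1048576/9765625.
By linearity, E[#empty] = 5·1048576/9765625 = 1048576/1953125.

1048576/1953125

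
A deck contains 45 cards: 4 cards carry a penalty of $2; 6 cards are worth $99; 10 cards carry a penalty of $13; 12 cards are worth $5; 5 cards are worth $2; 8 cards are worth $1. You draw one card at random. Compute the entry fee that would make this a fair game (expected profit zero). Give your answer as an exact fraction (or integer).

178/15 dollars

E[payout] = (4/45)·(-2) + (6/45)·99 + (10/45)·(-13) + (12/45)·5 + (5/45)·2 + (8/45)·1 = 178/15
Fair fee = E[payout] = 178/15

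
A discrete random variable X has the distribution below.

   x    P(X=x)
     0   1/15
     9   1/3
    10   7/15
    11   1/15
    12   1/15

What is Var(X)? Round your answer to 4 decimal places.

E[X] = (1/15)·0 + (1/3)·9 + (7/15)·10 + (1/15)·11 + (1/15)·12 = 46/5
E[X²] = (1/15)·0 + (1/3)·81 + (7/15)·100 + (1/15)·121 + (1/15)·144 = 274/3
Var(X) = 274/3 − (46/5)² = 502/75 ≈ 6.6933

6.6933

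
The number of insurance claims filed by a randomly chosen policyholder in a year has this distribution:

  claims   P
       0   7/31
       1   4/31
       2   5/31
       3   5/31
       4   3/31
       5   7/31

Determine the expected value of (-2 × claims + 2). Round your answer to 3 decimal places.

-2.903

E[-2x+2] = (7/31)·2 + (4/31)·0 + (5/31)·(-2) + (5/31)·(-4) + (3/31)·(-6) + (7/31)·(-8)
     = -90/31 ≈ -2.903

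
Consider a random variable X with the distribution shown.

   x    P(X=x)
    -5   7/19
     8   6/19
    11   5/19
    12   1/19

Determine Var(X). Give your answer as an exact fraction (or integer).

18452/361

E[X] = (7/19)·(-5) + (6/19)·8 + (5/19)·11 + (1/19)·12 = 80/19
E[X²] = (7/19)·25 + (6/19)·64 + (5/19)·121 + (1/19)·144 = 1308/19
Var(X) = 1308/19 − (80/19)² = 18452/361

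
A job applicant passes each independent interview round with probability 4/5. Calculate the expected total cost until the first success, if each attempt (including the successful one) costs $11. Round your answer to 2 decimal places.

$13.75

E[#attempts] = 1/p = 5/4; E[cost] = 11·5/4 = 55/4.
≈ 13.75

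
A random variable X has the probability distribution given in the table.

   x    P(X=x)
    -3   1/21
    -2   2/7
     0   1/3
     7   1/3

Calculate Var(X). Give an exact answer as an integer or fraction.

6740/441

E[X] = (1/21)·(-3) + (2/7)·(-2) + (1/3)·0 + (1/3)·7 = 34/21
E[X²] = (1/21)·9 + (2/7)·4 + (1/3)·0 + (1/3)·49 = 376/21
Var(X) = 376/21 − (34/21)² = 6740/441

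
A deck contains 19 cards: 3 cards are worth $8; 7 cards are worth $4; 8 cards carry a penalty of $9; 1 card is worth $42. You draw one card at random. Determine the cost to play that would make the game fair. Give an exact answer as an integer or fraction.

E[payout] = (3/19)·8 + (7/19)·4 + (8/19)·(-9) + (1/19)·42 = 22/19
Fair fee = E[payout] = 22/19

22/19 dollars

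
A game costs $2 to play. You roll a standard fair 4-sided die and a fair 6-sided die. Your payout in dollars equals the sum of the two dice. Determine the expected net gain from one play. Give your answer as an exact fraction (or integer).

Distribution of the sum of the two dice: 2 w.p. 1/24, 3 w.p. 1/12, 4 w.p. 1/8, 5 w.p. 1/6, 6 w.p. 1/6, 7 w.p. 1/6, …
E[payout] = (1/24)·2 + (1/12)·3 + (1/8)·4 + (1/6)·5 + (1/6)·6 + (1/6)·7 + (1/8)·8 + (1/12)·9 + (1/24)·10 = 6
Expected profit = 6 − 2 = 4

$4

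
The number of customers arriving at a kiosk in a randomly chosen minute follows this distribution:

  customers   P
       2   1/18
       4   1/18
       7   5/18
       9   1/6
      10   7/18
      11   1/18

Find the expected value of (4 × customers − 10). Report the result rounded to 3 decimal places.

23.111

E[4x-10] = (1/18)·(-2) + (1/18)·6 + (5/18)·18 + (1/6)·26 + (7/18)·30 + (1/18)·34
     = 208/9 ≈ 23.111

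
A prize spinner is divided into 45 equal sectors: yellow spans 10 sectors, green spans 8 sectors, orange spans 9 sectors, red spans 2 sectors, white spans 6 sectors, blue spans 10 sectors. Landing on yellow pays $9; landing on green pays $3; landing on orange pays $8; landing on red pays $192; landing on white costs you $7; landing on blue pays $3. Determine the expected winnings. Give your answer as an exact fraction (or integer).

E[payout] = (10/45)·9 + (8/45)·3 + (9/45)·8 + (2/45)·192 + (6/45)·(-7) + (10/45)·3 = 62/5

62/5 dollars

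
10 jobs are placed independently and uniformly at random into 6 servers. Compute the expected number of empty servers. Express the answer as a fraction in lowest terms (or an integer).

9765625/10077696

Let Xⱼ=1 if server j is empty. P(Xⱼ=1) = ((6-1)/6)^10 = 9765625/60466176.
By linearity, E[#empty] = 6·9765625/60466176 = 9765625/10077696.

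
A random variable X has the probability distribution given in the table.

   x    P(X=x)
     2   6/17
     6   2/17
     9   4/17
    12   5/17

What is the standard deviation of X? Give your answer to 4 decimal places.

4.1511

E[X] = 120/17, E[X²] = 1140/17
Var(X) = E[X²] − (E[X])² = 1140/17 − 14400/289 = 4980/289
SD(X) = √(4980/289) ≈ 4.1511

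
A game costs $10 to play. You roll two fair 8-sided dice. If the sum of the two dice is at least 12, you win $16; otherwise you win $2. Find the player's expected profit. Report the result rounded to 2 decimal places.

E[payout] = (49/64)·2 + (15/64)·16 = 169/32
Expected profit = 169/32 − 10 = -151/32 ≈ -$4.72

-$4.72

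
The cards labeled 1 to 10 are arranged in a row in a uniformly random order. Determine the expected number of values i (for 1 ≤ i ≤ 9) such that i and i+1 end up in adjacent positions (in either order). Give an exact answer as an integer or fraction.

9/5

For each i ∈ {1,…,9}, let Xᵢ = 1 if i and i+1 are adjacent. P(Xᵢ=1) = 2·(10−1)!/10! = 2/10.
By linearity, E[ΣXᵢ] = (9)·(2/10) = 9/5.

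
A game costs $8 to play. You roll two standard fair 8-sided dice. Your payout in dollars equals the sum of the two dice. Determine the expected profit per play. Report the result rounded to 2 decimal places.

Distribution of the sum of the two dice: 2 w.p. 1/64, 3 w.p. 1/32, 4 w.p. 3/64, 5 w.p. 1/16, 6 w.p. 5/64, 7 w.p. 3/32, …
E[payout] = (1/64)·2 + (1/32)·3 + (3/64)·4 + (1/16)·5 + (5/64)·6 + (3/32)·7 + (7/64)·8 + (1/8)·9 + (7/64)·10 + (3/32)·11 + (5/64)·12 + (1/16)·13 + (3/64)·14 + (1/32)·15 + (1/64)·16 = 9
Expected profit = 9 − 8 = 1 ≈ $1.00

$1.00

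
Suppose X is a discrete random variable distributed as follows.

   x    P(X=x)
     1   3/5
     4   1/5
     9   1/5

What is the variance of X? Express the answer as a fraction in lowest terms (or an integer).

E[X] = (3/5)·1 + (1/5)·4 + (1/5)·9 = 16/5
E[X²] = (3/5)·1 + (1/5)·16 + (1/5)·81 = 20
Var(X) = 20 − (16/5)² = 244/25

244/25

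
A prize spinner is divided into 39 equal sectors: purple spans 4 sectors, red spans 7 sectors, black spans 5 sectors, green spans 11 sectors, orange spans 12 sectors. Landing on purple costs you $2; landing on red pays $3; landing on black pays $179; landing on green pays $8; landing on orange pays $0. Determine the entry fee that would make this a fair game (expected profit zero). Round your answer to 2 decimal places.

$25.54

E[payout] = (4/39)·(-2) + (7/39)·3 + (5/39)·179 + (11/39)·8 + (12/39)·0 = 332/13
Fair fee = E[payout] = 332/13 ≈ $25.54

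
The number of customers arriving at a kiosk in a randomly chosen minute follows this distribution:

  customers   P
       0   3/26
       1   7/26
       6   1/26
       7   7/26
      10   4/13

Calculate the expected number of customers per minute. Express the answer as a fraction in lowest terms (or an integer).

71/13

E[X] = (3/26)·0 + (7/26)·1 + (1/26)·6 + (7/26)·7 + (4/13)·10
     = 71/13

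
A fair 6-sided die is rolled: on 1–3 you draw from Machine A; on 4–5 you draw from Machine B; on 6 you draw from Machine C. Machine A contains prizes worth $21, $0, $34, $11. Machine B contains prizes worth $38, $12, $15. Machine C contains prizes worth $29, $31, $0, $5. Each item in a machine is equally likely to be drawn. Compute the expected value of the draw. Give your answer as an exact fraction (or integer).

E[X | Machine A] = (21 + 0 + 34 + 11)/4 = 33/2
E[X | Machine B] = (38 + 12 + 15)/3 = 65/3
E[X | Machine C] = (29 + 31 + 0 + 5)/4 = 65/4
E[X] = (1/2)·33/2 + (1/3)·65/3 + (1/6)·65/4 = 1309/72

1309/72 dollars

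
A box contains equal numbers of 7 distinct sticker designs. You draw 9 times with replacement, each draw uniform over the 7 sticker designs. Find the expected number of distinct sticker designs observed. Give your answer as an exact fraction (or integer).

Let Xⱼ=1 if type j appears at least once. P(Xⱼ=1) = 1 − ((7−1)/7)^9 = 30275911/40353607.
E[#distinct] = 7·30275911/40353607 = 30275911/5764801.

30275911/5764801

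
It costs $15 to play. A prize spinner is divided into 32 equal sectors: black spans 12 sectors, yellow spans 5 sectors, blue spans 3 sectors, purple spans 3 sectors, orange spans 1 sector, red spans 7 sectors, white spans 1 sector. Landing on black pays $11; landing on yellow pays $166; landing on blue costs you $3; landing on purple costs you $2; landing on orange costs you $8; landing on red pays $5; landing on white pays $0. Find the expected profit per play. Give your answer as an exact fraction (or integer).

E[payout] = (12/32)·11 + (5/32)·166 + (3/32)·(-3) + (3/32)·(-2) + (1/32)·(-8) + (7/32)·5 + (1/32)·0 = 487/16
Expected profit = 487/16 − 15 = 247/16

247/16 dollars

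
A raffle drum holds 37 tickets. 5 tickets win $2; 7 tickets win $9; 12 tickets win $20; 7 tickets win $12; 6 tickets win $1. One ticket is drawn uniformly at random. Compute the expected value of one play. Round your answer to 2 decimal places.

E[payout] = (5/37)·2 + (7/37)·9 + (12/37)·20 + (7/37)·12 + (6/37)·1 = 403/37
≈ $10.89

$10.89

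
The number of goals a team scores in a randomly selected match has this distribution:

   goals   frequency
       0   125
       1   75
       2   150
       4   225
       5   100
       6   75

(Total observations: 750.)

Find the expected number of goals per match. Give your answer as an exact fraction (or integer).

Total = 750, so P(goals=0) = 125/750, etc.
E[X] = (1/6)·0 + (1/10)·1 + (1/5)·2 + (3/10)·4 + (2/15)·5 + (1/10)·6
     = 89/30

89/30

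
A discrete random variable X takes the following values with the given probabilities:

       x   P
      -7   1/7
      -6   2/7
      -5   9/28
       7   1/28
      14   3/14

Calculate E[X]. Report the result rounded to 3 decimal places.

E[X] = (1/7)·(-7) + (2/7)·(-6) + (9/28)·(-5) + (1/28)·7 + (3/14)·14
     = -15/14 ≈ -1.071

-1.071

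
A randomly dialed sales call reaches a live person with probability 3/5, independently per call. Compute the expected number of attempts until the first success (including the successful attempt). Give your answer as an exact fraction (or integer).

For a geometric distribution, E[trials] = 1/p = 1/(3/5) = 5/3.

5/3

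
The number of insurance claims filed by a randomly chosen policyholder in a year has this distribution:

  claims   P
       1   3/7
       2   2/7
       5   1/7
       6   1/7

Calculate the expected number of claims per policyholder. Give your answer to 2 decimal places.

E[X] = (3/7)·1 + (2/7)·2 + (1/7)·5 + (1/7)·6
     = 18/7 ≈ 2.57

2.57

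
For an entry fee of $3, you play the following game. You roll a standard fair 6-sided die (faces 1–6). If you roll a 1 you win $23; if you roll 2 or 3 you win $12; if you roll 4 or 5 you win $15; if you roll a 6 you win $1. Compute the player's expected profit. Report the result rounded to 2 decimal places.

$10.00

E[payout] = (1/6)·1 + (1/3)·12 + (1/3)·15 + (1/6)·23 = 13
Expected profit = 13 − 3 = 10 ≈ $10.00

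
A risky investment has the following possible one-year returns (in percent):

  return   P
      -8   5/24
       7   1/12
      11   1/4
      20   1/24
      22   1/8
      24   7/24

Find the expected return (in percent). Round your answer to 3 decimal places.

E[X] = (5/24)·(-8) + (1/12)·7 + (1/4)·11 + (1/24)·20 + (1/8)·22 + (7/24)·24
     = 49/4 ≈ 12.250

12.250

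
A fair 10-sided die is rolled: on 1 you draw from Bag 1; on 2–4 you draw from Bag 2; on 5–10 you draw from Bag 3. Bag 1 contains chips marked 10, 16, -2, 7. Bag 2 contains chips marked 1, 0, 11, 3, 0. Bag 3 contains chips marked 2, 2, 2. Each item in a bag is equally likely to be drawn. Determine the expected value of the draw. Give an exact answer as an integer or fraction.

E[X | Bag 1] = (10 + 16 − 2 + 7)/4 = 31/4
E[X | Bag 2] = (1 + 0 + 11 + 3 + 0)/5 = 3
E[X | Bag 3] = (2 + 2 + 2)/3 = 2
E[X] = (1/10)·31/4 + (3/10)·3 + (3/5)·2 = 23/8

23/8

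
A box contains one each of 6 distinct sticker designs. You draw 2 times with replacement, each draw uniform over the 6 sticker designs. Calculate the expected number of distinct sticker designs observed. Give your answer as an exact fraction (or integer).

Let Xⱼ=1 if type j appears at least once. P(Xⱼ=1) = 1 − ((6−1)/6)^2 = 11/36.
E[#distinct] = 6·11/36 = 11/6.

11/6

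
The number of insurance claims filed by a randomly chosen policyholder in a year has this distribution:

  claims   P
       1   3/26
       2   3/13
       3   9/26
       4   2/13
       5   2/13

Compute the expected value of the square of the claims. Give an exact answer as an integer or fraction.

E[X²] = (3/26)·1 + (3/13)·4 + (9/26)·9 + (2/13)·16 + (2/13)·25
     = 136/13

136/13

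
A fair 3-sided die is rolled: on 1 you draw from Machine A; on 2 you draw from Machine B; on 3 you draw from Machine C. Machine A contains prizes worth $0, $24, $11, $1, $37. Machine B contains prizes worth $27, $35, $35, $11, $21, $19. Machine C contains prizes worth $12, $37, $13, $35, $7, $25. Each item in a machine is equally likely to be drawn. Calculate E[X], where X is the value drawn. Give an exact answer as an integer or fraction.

E[X | Machine A] = (0 + 24 + 11 + 1 + 37)/5 = 73/5
E[X | Machine B] = (27 + 35 + 35 + 11 + 21 + 19)/6 = 74/3
E[X | Machine C] = (12 + 37 + 13 + 35 + 7 + 25)/6 = 43/2
E[X] = (1/3)·73/5 + (1/3)·74/3 + (1/3)·43/2 = 1823/90

1823/90 dollars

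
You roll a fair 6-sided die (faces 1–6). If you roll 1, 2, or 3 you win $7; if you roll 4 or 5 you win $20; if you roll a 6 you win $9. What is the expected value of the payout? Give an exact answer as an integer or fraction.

E[payout] = (1/2)·7 + (1/6)·9 + (1/3)·20 = 35/3

35/3 dollars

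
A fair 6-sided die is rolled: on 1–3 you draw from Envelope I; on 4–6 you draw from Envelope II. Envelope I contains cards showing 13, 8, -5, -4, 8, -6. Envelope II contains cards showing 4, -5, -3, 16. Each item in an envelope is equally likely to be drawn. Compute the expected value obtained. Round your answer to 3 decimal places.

E[X | Envelope I] = (13 + 8 − 5 − 4 + 8 − 6)/6 = 7/3
E[X | Envelope II] = (4 − 5 − 3 + 16)/4 = 3
E[X] = (1/2)·7/3 + (1/2)·3 = 8/3 ≈ 2.667

2.667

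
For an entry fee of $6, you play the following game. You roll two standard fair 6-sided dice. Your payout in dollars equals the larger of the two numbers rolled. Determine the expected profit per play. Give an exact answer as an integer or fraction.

Distribution of the larger of the two numbers rolled: 1 w.p. 1/36, 2 w.p. 1/12, 3 w.p. 5/36, 4 w.p. 7/36, 5 w.p. 1/4, 6 w.p. 11/36
E[payout] = (1/36)·1 + (1/12)·2 + (5/36)·3 + (7/36)·4 + (1/4)·5 + (11/36)·6 = 161/36
Expected profit = 161/36 − 6 = -55/36

-55/36 dollars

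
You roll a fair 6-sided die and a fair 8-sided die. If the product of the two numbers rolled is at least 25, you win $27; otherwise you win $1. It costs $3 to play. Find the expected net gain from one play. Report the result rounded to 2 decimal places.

$3.42

E[payout] = (19/24)·1 + (5/24)·27 = 77/12
Expected profit = 77/12 − 3 = 41/12 ≈ $3.42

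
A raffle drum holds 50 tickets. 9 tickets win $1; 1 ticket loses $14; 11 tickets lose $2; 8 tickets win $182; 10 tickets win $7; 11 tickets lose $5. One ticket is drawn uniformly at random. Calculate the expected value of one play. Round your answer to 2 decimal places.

$28.88

E[payout] = (9/50)·1 + (1/50)·(-14) + (11/50)·(-2) + (8/50)·182 + (10/50)·7 + (11/50)·(-5) = 722/25
≈ $28.88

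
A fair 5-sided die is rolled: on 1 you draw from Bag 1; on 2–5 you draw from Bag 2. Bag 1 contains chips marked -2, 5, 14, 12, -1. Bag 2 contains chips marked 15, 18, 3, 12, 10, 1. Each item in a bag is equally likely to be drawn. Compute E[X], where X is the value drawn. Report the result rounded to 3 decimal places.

8.987

E[X | Bag 1] = (-2 + 5 + 14 + 12 − 1)/5 = 28/5
E[X | Bag 2] = (15 + 18 + 3 + 12 + 10 + 1)/6 = 59/6
E[X] = (1/5)·28/5 + (4/5)·59/6 = 674/75 ≈ 8.987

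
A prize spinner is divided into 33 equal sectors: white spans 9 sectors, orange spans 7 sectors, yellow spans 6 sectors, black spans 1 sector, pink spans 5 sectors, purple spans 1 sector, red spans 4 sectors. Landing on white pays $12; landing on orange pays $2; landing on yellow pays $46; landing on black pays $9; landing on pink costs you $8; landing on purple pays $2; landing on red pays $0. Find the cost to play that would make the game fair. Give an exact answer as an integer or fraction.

123/11 dollars

E[payout] = (9/33)·12 + (7/33)·2 + (6/33)·46 + (1/33)·9 + (5/33)·(-8) + (1/33)·2 + (4/33)·0 = 123/11
Fair fee = E[payout] = 123/11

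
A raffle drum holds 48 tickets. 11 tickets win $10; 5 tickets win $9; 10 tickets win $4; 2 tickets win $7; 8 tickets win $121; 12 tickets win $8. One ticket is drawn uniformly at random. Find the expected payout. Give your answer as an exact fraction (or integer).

1273/48 dollars

E[payout] = (11/48)·10 + (5/48)·9 + (10/48)·4 + (2/48)·7 + (8/48)·121 + (12/48)·8 = 1273/48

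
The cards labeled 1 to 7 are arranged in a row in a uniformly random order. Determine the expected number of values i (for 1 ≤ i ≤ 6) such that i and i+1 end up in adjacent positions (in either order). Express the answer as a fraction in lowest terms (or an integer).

For each i ∈ {1,…,6}, let Xᵢ = 1 if i and i+1 are adjacent. P(Xᵢ=1) = 2·(7−1)!/7! = 2/7.
By linearity, E[ΣXᵢ] = (6)·(2/7) = 12/7.

12/7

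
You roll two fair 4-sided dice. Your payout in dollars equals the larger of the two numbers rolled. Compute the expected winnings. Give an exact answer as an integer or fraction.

Distribution of the larger of the two numbers rolled: 1 w.p. 1/16, 2 w.p. 3/16, 3 w.p. 5/16, 4 w.p. 7/16
E[payout] = (1/16)·1 + (3/16)·2 + (5/16)·3 + (7/16)·4 = 25/8

25/8 dollars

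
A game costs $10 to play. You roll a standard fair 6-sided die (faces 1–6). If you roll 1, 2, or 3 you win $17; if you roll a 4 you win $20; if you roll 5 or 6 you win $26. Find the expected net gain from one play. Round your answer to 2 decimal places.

$10.50

E[payout] = (1/2)·17 + (1/6)·20 + (1/3)·26 = 41/2
Expected profit = 41/2 − 10 = 21/2 ≈ $10.50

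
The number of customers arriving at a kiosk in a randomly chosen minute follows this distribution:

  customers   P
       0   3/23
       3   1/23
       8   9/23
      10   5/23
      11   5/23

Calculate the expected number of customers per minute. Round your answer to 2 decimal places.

7.83

E[X] = (3/23)·0 + (1/23)·3 + (9/23)·8 + (5/23)·10 + (5/23)·11
     = 180/23 ≈ 7.83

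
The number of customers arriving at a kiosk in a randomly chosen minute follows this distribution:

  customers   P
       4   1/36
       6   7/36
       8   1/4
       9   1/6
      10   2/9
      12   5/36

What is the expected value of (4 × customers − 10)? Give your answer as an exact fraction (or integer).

E[4x-10] = (1/36)·6 + (7/36)·14 + (1/4)·22 + (1/6)·26 + (2/9)·30 + (5/36)·38
     = 74/3

74/3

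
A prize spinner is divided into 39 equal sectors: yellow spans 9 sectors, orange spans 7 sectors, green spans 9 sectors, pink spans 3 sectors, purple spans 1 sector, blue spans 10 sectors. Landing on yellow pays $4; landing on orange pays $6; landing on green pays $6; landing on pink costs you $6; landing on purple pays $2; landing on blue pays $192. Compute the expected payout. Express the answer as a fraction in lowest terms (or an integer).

2036/39 dollars

E[payout] = (9/39)·4 + (7/39)·6 + (9/39)·6 + (3/39)·(-6) + (1/39)·2 + (10/39)·192 = 2036/39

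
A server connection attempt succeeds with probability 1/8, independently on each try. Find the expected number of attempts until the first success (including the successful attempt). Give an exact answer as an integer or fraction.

For a geometric distribution, E[trials] = 1/p = 1/(1/8) = 8.

8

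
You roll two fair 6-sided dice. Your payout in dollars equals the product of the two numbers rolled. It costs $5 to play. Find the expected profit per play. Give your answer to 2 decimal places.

Distribution of the product of the two numbers rolled: 1 w.p. 1/36, 2 w.p. 1/18, 3 w.p. 1/18, 4 w.p. 1/12, 5 w.p. 1/18, 6 w.p. 1/9, …
E[payout] = (1/36)·1 + (1/18)·2 + (1/18)·3 + (1/12)·4 + (1/18)·5 + (1/9)·6 + (1/18)·8 + (1/36)·9 + (1/18)·10 + (1/9)·12 + (1/18)·15 + (1/36)·16 + (1/18)·18 + (1/18)·20 + (1/18)·24 + (1/36)·25 + (1/18)·30 + (1/36)·36 = 49/4
Expected profit = 49/4 − 5 = 29/4 ≈ $7.25

$7.25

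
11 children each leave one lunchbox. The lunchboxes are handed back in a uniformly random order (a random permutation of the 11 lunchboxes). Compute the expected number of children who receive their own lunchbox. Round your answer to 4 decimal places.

1.0000

Let Xᵢ = 1 if person i gets their own lunchbox. For each i, P(Xᵢ=1) = 1/11.
By linearity of expectation, E[X₁+…+X_11] = 11·(1/11) = 1.
≈ 1.0000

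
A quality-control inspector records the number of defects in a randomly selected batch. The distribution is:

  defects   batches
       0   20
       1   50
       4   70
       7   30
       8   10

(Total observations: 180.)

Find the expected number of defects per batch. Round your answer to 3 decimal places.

3.444

Total = 180, so P(defects=0) = 20/180, etc.
E[X] = (1/9)·0 + (5/18)·1 + (7/18)·4 + (1/6)·7 + (1/18)·8
     = 31/9 ≈ 3.444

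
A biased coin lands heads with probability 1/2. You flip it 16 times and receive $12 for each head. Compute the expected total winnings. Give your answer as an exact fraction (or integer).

$96

E[#heads] = 16·1/2 = 8 (linearity over flips).
E[winnings] = 12·8 = 96.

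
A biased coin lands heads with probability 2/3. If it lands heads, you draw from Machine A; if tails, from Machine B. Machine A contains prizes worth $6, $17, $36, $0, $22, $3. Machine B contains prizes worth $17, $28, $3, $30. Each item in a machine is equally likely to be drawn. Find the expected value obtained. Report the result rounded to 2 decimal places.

E[X | Machine A] = (6 + 17 + 36 + 0 + 22 + 3)/6 = 14
E[X | Machine B] = (17 + 28 + 3 + 30)/4 = 39/2
E[X] = (2/3)·14 + (1/3)·39/2 = 95/6 ≈ 15.83

$15.83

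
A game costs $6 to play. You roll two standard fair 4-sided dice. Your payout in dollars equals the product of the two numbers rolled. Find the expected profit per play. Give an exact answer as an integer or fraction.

Distribution of the product of the two numbers rolled: 1 w.p. 1/16, 2 w.p. 1/8, 3 w.p. 1/8, 4 w.p. 3/16, 6 w.p. 1/8, 8 w.p. 1/8, …
E[payout] = (1/16)·1 + (1/8)·2 + (1/8)·3 + (3/16)·4 + (1/8)·6 + (1/8)·8 + (1/16)·9 + (1/8)·12 + (1/16)·16 = 25/4
Expected profit = 25/4 − 6 = 1/4

1/4 dollars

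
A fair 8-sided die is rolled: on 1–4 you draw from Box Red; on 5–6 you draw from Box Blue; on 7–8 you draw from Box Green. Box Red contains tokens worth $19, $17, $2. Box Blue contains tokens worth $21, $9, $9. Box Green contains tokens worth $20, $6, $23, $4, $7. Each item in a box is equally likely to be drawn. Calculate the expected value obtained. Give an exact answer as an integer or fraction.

E[X | Box Red] = (19 + 17 + 2)/3 = 38/3
E[X | Box Blue] = (21 + 9 + 9)/3 = 13
E[X | Box Green] = (20 + 6 + 23 + 4 + 7)/5 = 12
E[X] = (1/2)·38/3 + (1/4)·13 + (1/4)·12 = 151/12

151/12 dollars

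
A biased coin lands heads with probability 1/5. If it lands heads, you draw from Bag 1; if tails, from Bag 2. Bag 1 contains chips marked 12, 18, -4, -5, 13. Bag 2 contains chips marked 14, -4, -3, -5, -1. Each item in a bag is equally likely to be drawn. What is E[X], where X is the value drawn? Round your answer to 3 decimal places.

1.520

E[X | Bag 1] = (12 + 18 − 4 − 5 + 13)/5 = 34/5
E[X | Bag 2] = (14 − 4 − 3 − 5 − 1)/5 = 1/5
E[X] = (1/5)·34/5 + (4/5)·1/5 = 38/25 ≈ 1.520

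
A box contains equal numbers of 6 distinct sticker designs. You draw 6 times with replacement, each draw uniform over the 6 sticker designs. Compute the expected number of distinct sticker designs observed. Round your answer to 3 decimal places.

Let Xⱼ=1 if type j appears at least once. P(Xⱼ=1) = 1 − ((6−1)/6)^6 = 31031/46656.
E[#distinct] = 6·31031/46656 = 31031/7776.
≈ 3.991

3.991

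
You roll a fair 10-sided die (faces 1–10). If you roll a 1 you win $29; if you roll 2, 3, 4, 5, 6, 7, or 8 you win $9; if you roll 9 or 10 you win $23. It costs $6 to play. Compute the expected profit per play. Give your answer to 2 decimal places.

$7.80

E[payout] = (7/10)·9 + (1/5)·23 + (1/10)·29 = 69/5
Expected profit = 69/5 − 6 = 39/5 ≈ $7.80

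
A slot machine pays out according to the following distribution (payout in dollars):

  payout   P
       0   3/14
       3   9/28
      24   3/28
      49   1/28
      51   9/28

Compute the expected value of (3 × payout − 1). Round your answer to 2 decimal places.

64.04

E[3x-1] = (3/14)·(-1) + (9/28)·8 + (3/28)·71 + (1/28)·146 + (9/28)·152
     = 1793/28 ≈ 64.04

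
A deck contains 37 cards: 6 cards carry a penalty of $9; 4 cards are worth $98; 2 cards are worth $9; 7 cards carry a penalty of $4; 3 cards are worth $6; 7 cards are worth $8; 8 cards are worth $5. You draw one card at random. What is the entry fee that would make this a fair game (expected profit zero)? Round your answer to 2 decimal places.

E[payout] = (6/37)·(-9) + (4/37)·98 + (2/37)·9 + (7/37)·(-4) + (3/37)·6 + (7/37)·8 + (8/37)·5 = 442/37
Fair fee = E[payout] = 442/37 ≈ $11.95

$11.95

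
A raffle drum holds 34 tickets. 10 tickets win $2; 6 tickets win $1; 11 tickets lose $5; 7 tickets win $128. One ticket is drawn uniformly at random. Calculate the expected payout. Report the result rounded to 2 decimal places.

$25.50

E[payout] = (10/34)·2 + (6/34)·1 + (11/34)·(-5) + (7/34)·128 = 51/2
≈ $25.50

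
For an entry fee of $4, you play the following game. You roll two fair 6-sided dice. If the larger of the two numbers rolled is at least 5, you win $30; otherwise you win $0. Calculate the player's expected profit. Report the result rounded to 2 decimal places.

$12.67

E[payout] = (4/9)·0 + (5/9)·30 = 50/3
Expected profit = 50/3 − 4 = 38/3 ≈ $12.67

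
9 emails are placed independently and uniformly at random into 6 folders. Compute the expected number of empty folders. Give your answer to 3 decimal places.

Let Xⱼ=1 if folder j is empty. P(Xⱼ=1) = ((6-1)/6)^9 = 1953125/10077696.
By linearity, E[#empty] = 6·1953125/10077696 = 1953125/1679616.
≈ 1.163

1.163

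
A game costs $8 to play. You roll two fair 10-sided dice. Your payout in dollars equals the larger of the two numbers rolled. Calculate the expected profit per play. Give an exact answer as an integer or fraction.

Distribution of the larger of the two numbers rolled: 1 w.p. 1/100, 2 w.p. 3/100, 3 w.p. 1/20, 4 w.p. 7/100, 5 w.p. 9/100, 6 w.p. 11/100, …
E[payout] = (1/100)·1 + (3/100)·2 + (1/20)·3 + (7/100)·4 + (9/100)·5 + (11/100)·6 + (13/100)·7 + (3/20)·8 + (17/100)·9 + (19/100)·10 = 143/20
Expected profit = 143/20 − 8 = -17/20

-17/20 dollars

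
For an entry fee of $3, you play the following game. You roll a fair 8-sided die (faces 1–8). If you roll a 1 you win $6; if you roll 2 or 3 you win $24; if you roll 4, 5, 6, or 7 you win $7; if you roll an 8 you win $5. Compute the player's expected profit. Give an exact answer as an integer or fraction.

63/8 dollars

E[payout] = (1/8)·5 + (1/8)·6 + (1/2)·7 + (1/4)·24 = 87/8
Expected profit = 87/8 − 3 = 63/8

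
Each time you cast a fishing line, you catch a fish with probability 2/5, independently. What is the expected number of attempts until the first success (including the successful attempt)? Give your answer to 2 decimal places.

2.50

For a geometric distribution, E[trials] = 1/p = 1/(2/5) = 5/2.
≈ 2.50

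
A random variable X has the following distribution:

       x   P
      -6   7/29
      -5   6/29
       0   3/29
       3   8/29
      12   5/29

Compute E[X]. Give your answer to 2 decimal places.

0.41

E[X] = (7/29)·(-6) + (6/29)·(-5) + (3/29)·0 + (8/29)·3 + (5/29)·12
     = 12/29 ≈ 0.41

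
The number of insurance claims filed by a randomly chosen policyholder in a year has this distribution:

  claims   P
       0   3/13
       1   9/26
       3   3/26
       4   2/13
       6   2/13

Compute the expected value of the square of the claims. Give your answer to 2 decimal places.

E[X²] = (3/13)·0 + (9/26)·1 + (3/26)·9 + (2/13)·16 + (2/13)·36
     = 122/13 ≈ 9.38

9.38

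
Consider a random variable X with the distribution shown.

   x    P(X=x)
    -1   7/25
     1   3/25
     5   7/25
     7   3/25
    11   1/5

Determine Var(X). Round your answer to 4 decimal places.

19.1616

E[X] = (7/25)·(-1) + (3/25)·1 + (7/25)·5 + (3/25)·7 + (1/5)·11 = 107/25
E[X²] = (7/25)·1 + (3/25)·1 + (7/25)·25 + (3/25)·49 + (1/5)·121 = 937/25
Var(X) = 937/25 − (107/25)² = 11976/625 ≈ 19.1616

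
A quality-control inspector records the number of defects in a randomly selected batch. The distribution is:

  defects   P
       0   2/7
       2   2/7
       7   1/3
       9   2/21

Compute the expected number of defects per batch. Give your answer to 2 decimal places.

E[X] = (2/7)·0 + (2/7)·2 + (1/3)·7 + (2/21)·9
     = 79/21 ≈ 3.76

3.76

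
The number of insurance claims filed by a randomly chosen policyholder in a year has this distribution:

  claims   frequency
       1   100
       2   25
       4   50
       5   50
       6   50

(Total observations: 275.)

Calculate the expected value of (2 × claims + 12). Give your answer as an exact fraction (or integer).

Total = 275, so P(claims=1) = 100/275, etc.
E[2x+12] = (4/11)·14 + (1/11)·16 + (2/11)·20 + (2/11)·22 + (2/11)·24
     = 204/11

204/11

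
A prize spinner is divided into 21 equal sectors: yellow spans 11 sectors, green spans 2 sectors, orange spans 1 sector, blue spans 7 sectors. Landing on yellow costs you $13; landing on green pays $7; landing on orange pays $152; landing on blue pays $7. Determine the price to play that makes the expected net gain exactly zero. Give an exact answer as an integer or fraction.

24/7 dollars

E[payout] = (11/21)·(-13) + (2/21)·7 + (1/21)·152 + (7/21)·7 = 24/7
Fair fee = E[payout] = 24/7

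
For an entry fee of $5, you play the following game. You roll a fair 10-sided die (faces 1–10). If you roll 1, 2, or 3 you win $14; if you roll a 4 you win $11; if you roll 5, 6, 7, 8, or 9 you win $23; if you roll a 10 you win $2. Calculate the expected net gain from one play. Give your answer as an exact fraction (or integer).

$12

E[payout] = (1/10)·2 + (1/10)·11 + (3/10)·14 + (1/2)·23 = 17
Expected profit = 17 − 5 = 12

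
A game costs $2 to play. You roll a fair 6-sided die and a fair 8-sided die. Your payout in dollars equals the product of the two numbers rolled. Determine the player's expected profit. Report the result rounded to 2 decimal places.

Distribution of the product of the two numbers rolled: 1 w.p. 1/48, 2 w.p. 1/24, 3 w.p. 1/24, 4 w.p. 1/16, 5 w.p. 1/24, 6 w.p. 1/12, …
E[payout] = (1/48)·1 + (1/24)·2 + (1/24)·3 + (1/16)·4 + (1/24)·5 + (1/12)·6 + (1/48)·7 + (1/16)·8 + (1/48)·9 + (1/24)·10 + (1/12)·12 + (1/48)·14 + (1/24)·15 + (1/24)·16 + (1/24)·18 + (1/24)·20 + (1/48)·21 + (1/16)·24 + (1/48)·25 + (1/48)·28 + (1/24)·30 + (1/48)·32 + (1/48)·35 + (1/48)·36 + (1/48)·40 + (1/48)·42 + (1/48)·48 = 63/4
Expected profit = 63/4 − 2 = 55/4 ≈ $13.75

$13.75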